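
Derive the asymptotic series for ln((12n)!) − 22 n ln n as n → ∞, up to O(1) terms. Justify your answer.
ln((12n)!) − 22 n ln n = −10 n ln n + 12(ln 12 − 1) n + (1/2) ln(2π·12n) + O(1/n)

Stirling: ln((12n)!) = 12n ln(12n) − 12n + (1/2) ln(2π·12n) + O(1/n).
Expand 12n ln(12n) = 12n (ln n + ln 12) = 12n ln n + 12n ln 12.
Subtract 22n ln n: leading term is (12 − 22) n ln n = −10 n ln n. The next term is 12n ln 12 − 12n = 12(ln 12 − 1) n. Then the (1/2) ln(2π·12n) correction.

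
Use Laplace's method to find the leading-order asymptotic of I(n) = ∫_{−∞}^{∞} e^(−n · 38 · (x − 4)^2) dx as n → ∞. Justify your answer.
I(n) = sqrt(π/(38n))

Here φ(x) = 38 · (x − 4)^2 has its unique minimum at x* = 4 with φ(x*) = 0 and φ''(x*) = 76. Laplace's method gives
  I(n) ~ e^(−n φ(x*)) · sqrt(2π / (n · φ''(x*))) = sqrt(2π / (76n)) = sqrt(π/(38n)).
This is exact: substituting u = (x − 4)·sqrt(38n) gives I(n) = (1/sqrt(38n)) ∫_{−∞}^{∞} e^(−u^2) du = sqrt(π/(38n)).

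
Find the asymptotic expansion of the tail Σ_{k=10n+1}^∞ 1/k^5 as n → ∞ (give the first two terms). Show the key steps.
Σ_{k>10n} 1/k^5 = 1/(4 · (10n)^4) − 1/(2 · (10n)^5) + O(1/(10n)^6)

Compare to the integral: ∫_{10n}^∞ x^(−5) dx = [−x^(−4)/4]_{10n}^∞ = 1/((5−1)·(10n)^4). The Euler-Maclaurin correction adds −f(10n)/2 = −1/(2·(10n)^5). Euler-Maclaurin then gives
  Σ_{k>10n} 1/k^5 = ∫_{10n}^∞ dx/x^5 − 1/(2·(10n)^5) + O(1/(10n)^6).
(Equivalently this is ζ(5) − Σ_{k≤10n} 1/k^5.)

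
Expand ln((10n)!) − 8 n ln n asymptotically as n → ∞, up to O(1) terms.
ln((10n)!) − 8 n ln n = 2 n ln n + 10(ln 10 − 1) n + (1/2) ln(2π·10n) + O(1/n)

Stirling: ln((10n)!) = 10n ln(10n) − 10n + (1/2) ln(2π·10n) + O(1/n).
Expand 10n ln(10n) = 10n (ln n + ln 10) = 10n ln n + 10n ln 10.
Subtract 8n ln n: leading term is (10 − 8) n ln n = 2 n ln n. The next term is 10n ln 10 − 10n = 10(ln 10 − 1) n. Then the (1/2) ln(2π·10n) correction.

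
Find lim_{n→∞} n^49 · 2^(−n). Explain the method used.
lim = 0

Exponentials with base > 1 dominate every fixed polynomial: for any fixed c, n^c / 2^n → 0 as n → ∞ (e.g. by the ratio test, or by writing 2^n = e^(n ln 2) and noting e^(n ln 2) / n^c → ∞). Hence n^49 · 2^(−n) = n^49 / 2^n → 0.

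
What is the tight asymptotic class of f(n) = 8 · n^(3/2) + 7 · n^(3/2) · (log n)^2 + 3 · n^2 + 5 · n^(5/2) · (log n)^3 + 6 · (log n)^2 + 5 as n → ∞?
f(n) ∈ Θ(n^(5/2) · (log n)^3)

Compare the terms by growth order. For large n, n^a · (log n)^b dominates n^a' · (log n)^b' iff a > a', or (a = a' and b > b'). Ranking the 6 terms shows the dominant one is 5 · n^(5/2) · (log n)^3. Hence f(n) ∈ Θ(n^(5/2) · (log n)^3).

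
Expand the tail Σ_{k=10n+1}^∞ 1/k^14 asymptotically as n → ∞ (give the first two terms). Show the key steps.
Σ_{k>10n} 1/k^14 = 1/(13 · (10n)^13) − 1/(2 · (10n)^14) + O(1/(10n)^15)

Compare to the integral: ∫_{10n}^∞ x^(−14) dx = [−x^(−13)/13]_{10n}^∞ = 1/((14−1)·(10n)^13). The Euler-Maclaurin correction adds −f(10n)/2 = −1/(2·(10n)^14). Euler-Maclaurin then gives
  Σ_{k>10n} 1/k^14 = ∫_{10n}^∞ dx/x^14 − 1/(2·(10n)^14) + O(1/(10n)^15).
(Equivalently this is ζ(14) − Σ_{k≤10n} 1/k^14.)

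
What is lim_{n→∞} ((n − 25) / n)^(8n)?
lim = e^(−200)

Rewrite as (1 − 25/n)^(8n). By the standard limit (1 + x/n)^n → e^x, we have (1 − 25/n)^n → e^(−25), and raising to the 8th power gives e^(−200).
More precisely, ln[(1 − 25/n)^(8n)] = 8n · ln(1 − 25/n) = 8n · (-25/n + O(1/n^2)) = -200 + O(1/n) → -200.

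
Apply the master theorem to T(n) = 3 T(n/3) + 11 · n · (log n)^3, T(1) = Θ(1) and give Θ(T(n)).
T(n) = Θ(n · (log n)^4)

Here log_3 3 = 1 and f(n) = 11 · n · (log n)^3 = Θ(n^(log_3 3) · (log n)^3). This is the extended Case 2 of the master theorem (f matches the critical exponent up to log factors), giving T(n) = Θ(n^(log_3 3) · (log n)^(3+1)) = Θ(n · (log n)^4).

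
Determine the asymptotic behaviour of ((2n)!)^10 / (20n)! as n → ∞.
((2n)!)^10/(20n)! ~ ((2π·2n)^(9/2) / sqrt(10)) · 10^(−10·2n)  →  0

Write N = 2n. Stirling: N! ~ sqrt(2π N)(N/e)^N and (10N)! ~ sqrt(2π·10N)·(10N/e)^(10N).
  (N!)^10/(10N)! ~ (2π N)^(10/2) (N/e)^(10N) / [sqrt(2π·10N) (10N/e)^(10N)]
     = (2π N)^(10/2) / sqrt(2π·10N) · (N/(10N))^(10N)
     = (2π N)^((10−1)/2) / sqrt(10) · 10^(−10N).
Since 10^10 > 1, the factor 10^(−10N) decays exponentially, so the ratio → 0. Substituting N = 2n gives the stated form.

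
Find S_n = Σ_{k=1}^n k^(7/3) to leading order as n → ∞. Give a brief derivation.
S_n ~ (3/10) · n^(10/3)

Integral comparison: Σ_{k=1}^n k^(7/3) = ∫_0^n x^(7/3) dx + O(n^(7/3)). The integral is n^(1 + 7/3) / (1 + 7/3) = n^((7+3)/3) / ((7+3)/3) = (3/10) · n^(10/3).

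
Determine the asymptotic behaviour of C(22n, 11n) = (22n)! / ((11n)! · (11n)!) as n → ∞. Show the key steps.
C(22n, 11n) ~ (4)^(11n) · sqrt(1/(π·11n))

Write N = 11n. Apply Stirling to each factorial:
  (2N)! ~ sqrt(2π·2N) · (2N/e)^(2N),
  N! ~ sqrt(2π N) · (N/e)^N,
  (1N)! ~ sqrt(2π·1N) · (1N/e)^(1N).
The exponential factors combine to (2N)^(2N) / (N^N · (1N)^(1N)) = 2^(2N)/1^(1N) = (2^2/1^1)^N = (4)^N.
The square-root prefactors combine to sqrt(2π·2N) / (sqrt(2π N)·sqrt(2π·1N)) = sqrt(2 / (2π·1·N)) = sqrt(1/(π·11n)).
Substituting N = 11n: C(22n, 11n) ~ (4)^(11n) · sqrt(1/(π·11n)).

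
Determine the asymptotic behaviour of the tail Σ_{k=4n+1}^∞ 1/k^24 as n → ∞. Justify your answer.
Σ_{k>4n} 1/k^24 ~ 1/(23 · (4n)^23)

Compare to the integral: ∫_{4n}^∞ x^(−24) dx = [−x^(−23)/23]_{4n}^∞ = 1/((24−1)·(4n)^23). Euler-Maclaurin then gives
  Σ_{k>4n} 1/k^24 = ∫_{4n}^∞ dx/x^24 − 1/(2·(4n)^24) + O(1/(4n)^25).
(Equivalently this is ζ(24) − Σ_{k≤4n} 1/k^24.)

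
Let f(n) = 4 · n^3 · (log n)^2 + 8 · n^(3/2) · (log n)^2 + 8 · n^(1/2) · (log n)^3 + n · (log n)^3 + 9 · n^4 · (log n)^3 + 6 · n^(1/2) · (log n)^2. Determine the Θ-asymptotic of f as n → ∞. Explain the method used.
f(n) ∈ Θ(n^4 · (log n)^3)

Compare the terms by growth order. For large n, n^a · (log n)^b dominates n^a' · (log n)^b' iff a > a', or (a = a' and b > b'). Ranking the 6 terms shows the dominant one is 9 · n^4 · (log n)^3. Hence f(n) ∈ Θ(n^4 · (log n)^3).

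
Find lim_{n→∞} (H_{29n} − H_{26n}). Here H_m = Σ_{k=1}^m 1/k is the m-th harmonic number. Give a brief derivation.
lim = ln(29/26)

Euler-Maclaurin gives H_m = ln m + γ + 1/(2m) + O(1/m^2). The γ and O(1/m) terms cancel in the difference:
  H_{29n} − H_{26n} = ln(29n) − ln(26n) + O(1/n) = ln(29/26) + O(1/n).
Hence the limit is ln(29/26).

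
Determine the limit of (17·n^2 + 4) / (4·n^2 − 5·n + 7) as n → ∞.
lim = 17/4

For large n the leading n^2 terms dominate both numerator and denominator. Dividing top and bottom by n^2, every other term tends to 0, leaving 17/4.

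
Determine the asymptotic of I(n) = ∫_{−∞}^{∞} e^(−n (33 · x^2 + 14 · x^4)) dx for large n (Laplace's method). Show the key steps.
I(n) ~ sqrt(π/(33n))

φ(x) = 33 · x^2 + 14 · x^4 has its unique global minimum at x* = 0 (since φ'(x) = 66x + 56x^3 = 0 only at x = 0 for real x with both coefficients positive, and φ → ∞ as |x| → ∞). At x* = 0, φ(0) = 0 and φ''(0) = 66. Laplace's method then gives
  I(n) ~ sqrt(2π / (n · φ''(0))) · e^(−n φ(0)) = sqrt(2π / (66n)) = sqrt(π/(33n)).
The 14 · x^4 term contributes only at subleading order (an O(1/n) relative correction).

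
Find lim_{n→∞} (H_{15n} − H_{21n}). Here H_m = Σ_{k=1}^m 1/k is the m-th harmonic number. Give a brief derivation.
lim = ln(15/21) = ln(5/7)

Euler-Maclaurin gives H_m = ln m + γ + 1/(2m) + O(1/m^2). The γ and O(1/m) terms cancel in the difference:
  H_{15n} − H_{21n} = ln(15n) − ln(21n) + O(1/n) = ln(15/21) + O(1/n).
Hence the limit is ln(15/21) = ln(5/7).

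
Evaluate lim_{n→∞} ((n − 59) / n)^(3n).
lim = e^(−177)

Rewrite as (1 − 59/n)^(3n). By the standard limit (1 + x/n)^n → e^x, we have (1 − 59/n)^n → e^(−59), and raising to the 3rd power gives e^(−177).
More precisely, ln[(1 − 59/n)^(3n)] = 3n · ln(1 − 59/n) = 3n · (-59/n + O(1/n^2)) = -177 + O(1/n) → -177.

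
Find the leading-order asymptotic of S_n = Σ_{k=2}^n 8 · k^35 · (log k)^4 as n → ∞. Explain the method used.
S_n ~ 2 · n^36 · (log n)^4 / 9

By integral comparison, S_n = ∫_1^n 8 · x^35 · (log x)^4 dx + O(n^35 · (log n)^4). For the integral, the leading term of ∫_1^n x^35 (log x)^4 dx is n^36/36 · (log n)^4 (by repeated integration by parts; each step lowers the log-exponent and produces a relatively O(1/log n) correction). Hence S_n ~ 2 · n^36 · (log n)^4 / 9.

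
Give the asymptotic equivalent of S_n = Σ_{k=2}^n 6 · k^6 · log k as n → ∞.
S_n ~ 6 · n^7 log n / 7 − 6 · n^7 / 49

By integral comparison, S_n = ∫_1^n 6 · x^6 · log x dx + O(n^6 · log n). For the integral, ∫ x^6 log x dx = n^7 log n / 7 − n^7/49 (integration by parts). Hence S_n ~ 6 · n^7 log n / 7 − 6 · n^7 / 49.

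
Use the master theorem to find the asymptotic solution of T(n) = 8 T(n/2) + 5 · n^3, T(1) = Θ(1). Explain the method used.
T(n) = Θ(n^3 log n)

log_2 8 = 3, and f(n) = 5 · n^3 = Θ(n^(log_2 8)). This is Case 2 of the master theorem: T(n) = Θ(f(n) · log n) = Θ(n^3 log n).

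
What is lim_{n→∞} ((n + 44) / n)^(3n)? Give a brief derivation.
lim = e^132

Rewrite as (1 + 44/n)^(3n). By the standard limit (1 + x/n)^n → e^x, we have (1 + 44/n)^n → e^44, and raising to the 3rd power gives e^132.
More precisely, ln[(1 + 44/n)^(3n)] = 3n · ln(1 + 44/n) = 3n · (44/n + O(1/n^2)) = 132 + O(1/n) → 132.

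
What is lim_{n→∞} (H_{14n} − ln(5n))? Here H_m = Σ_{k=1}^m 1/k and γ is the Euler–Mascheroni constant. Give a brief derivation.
lim = ln(14/5) + γ

By Euler-Maclaurin, H_m = ln m + γ + O(1/m). So
  H_{14n} − ln(5n) = ln(14n) + γ − ln(5n) + O(1/n)
                       = ln(14/5) + γ + O(1/n).
Hence the limit is ln(14/5) + γ.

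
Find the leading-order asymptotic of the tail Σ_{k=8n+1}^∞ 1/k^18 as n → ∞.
Σ_{k>8n} 1/k^18 ~ 1/(17 · (8n)^17)

Compare to the integral: ∫_{8n}^∞ x^(−18) dx = [−x^(−17)/17]_{8n}^∞ = 1/((18−1)·(8n)^17). Euler-Maclaurin then gives
  Σ_{k>8n} 1/k^18 = ∫_{8n}^∞ dx/x^18 − 1/(2·(8n)^18) + O(1/(8n)^19).
(Equivalently this is ζ(18) − Σ_{k≤8n} 1/k^18.)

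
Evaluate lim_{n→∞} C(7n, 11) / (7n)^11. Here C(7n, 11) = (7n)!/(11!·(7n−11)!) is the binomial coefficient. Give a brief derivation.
lim = 1/11! = 1/39916800

With N = 7n → ∞: C(N, 11) / N^11 = [N(N−1)…(N−10)] / (11! · N^11) = (1/11!) · 1 · (1 − 1/(7n)) · … · (1 − 10/(7n)). Each factor → 1 as N → ∞, so the limit is 1/11! = 1/39916800.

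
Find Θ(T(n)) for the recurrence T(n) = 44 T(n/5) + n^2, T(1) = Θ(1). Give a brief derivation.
T(n) = Θ(n^(log_5 44))

Master theorem: compare f(n) = n^2 to n^(log_5 44) where log_5 44 ≈ 2.351. Since 2 < log_5 44, we have f(n) = O(n^(log_5 44 − ε)) for some ε > 0 — Case 1. Hence T(n) = Θ(n^(log_5 44)).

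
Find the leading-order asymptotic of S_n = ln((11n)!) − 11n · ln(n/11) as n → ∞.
S_n ~ 11n · (ln 121 − 1) + O(ln n)

Stirling: ln((11n)!) = 11n ln(11n) − 11n + O(ln n).
  S_n = 11n ln(11n) − 11n − 11n ln(n/11) + O(ln n)
      = 11n ln(11n) − 11n ln n + 11n ln 11 − 11n + O(ln n)
      = 11n ln 11 + 11n ln 11 − 11n + O(ln n)
      = 11n (ln 121 − 1) + O(ln n).
Numerically ln(121) − 1 ≈ 3.7958.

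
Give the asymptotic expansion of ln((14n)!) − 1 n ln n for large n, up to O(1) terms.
ln((14n)!) − 1 n ln n = 13 n ln n + 14(ln 14 − 1) n + (1/2) ln(2π·14n) + O(1/n)

Stirling: ln((14n)!) = 14n ln(14n) − 14n + (1/2) ln(2π·14n) + O(1/n).
Expand 14n ln(14n) = 14n (ln n + ln 14) = 14n ln n + 14n ln 14.
Subtract 1n ln n: leading term is (14 − 1) n ln n = 13 n ln n. The next term is 14n ln 14 − 14n = 14(ln 14 − 1) n. Then the (1/2) ln(2π·14n) correction.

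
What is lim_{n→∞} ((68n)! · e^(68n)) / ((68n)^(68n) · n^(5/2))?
lim = 0

Stirling: (68n)! ~ sqrt(2π·68n) · (68n/e)^(68n). Hence
  (68n)! · e^(68n) / (68n)^(68n) ~ sqrt(2π·68n).
Dividing by n^(5/2): sqrt(2π·68n) / n^(5/2) = sqrt(2π·68) · n^((1−5)/2), so the expression behaves like sqrt(2π·68) · n^((1−5)/2) → 0.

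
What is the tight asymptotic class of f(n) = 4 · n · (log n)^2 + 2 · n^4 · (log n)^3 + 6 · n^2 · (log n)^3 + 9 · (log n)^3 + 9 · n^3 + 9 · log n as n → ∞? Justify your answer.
f(n) ∈ Θ(n^4 · (log n)^3)

Compare the terms by growth order. For large n, n^a · (log n)^b dominates n^a' · (log n)^b' iff a > a', or (a = a' and b > b'). Ranking the 6 terms shows the dominant one is 2 · n^4 · (log n)^3. Hence f(n) ∈ Θ(n^4 · (log n)^3).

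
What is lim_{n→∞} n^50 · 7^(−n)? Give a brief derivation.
lim = 0

Exponentials with base > 1 dominate every fixed polynomial: for any fixed c, n^c / 7^n → 0 as n → ∞ (e.g. by the ratio test, or by writing 7^n = e^(n ln 7) and noting e^(n ln 7) / n^c → ∞). Hence n^50 · 7^(−n) = n^50 / 7^n → 0.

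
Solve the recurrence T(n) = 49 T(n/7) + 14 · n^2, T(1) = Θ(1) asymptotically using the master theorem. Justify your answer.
T(n) = Θ(n^2 log n)

log_7 49 = 2, and f(n) = 14 · n^2 = Θ(n^(log_7 49)). This is Case 2 of the master theorem: T(n) = Θ(f(n) · log n) = Θ(n^2 log n).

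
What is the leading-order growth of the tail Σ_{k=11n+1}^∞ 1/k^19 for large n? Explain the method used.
Σ_{k>11n} 1/k^19 ~ 1/(18 · (11n)^18)

Compare to the integral: ∫_{11n}^∞ x^(−19) dx = [−x^(−18)/18]_{11n}^∞ = 1/((19−1)·(11n)^18). Euler-Maclaurin then gives
  Σ_{k>11n} 1/k^19 = ∫_{11n}^∞ dx/x^19 − 1/(2·(11n)^19) + O(1/(11n)^20).
(Equivalently this is ζ(19) − Σ_{k≤11n} 1/k^19.)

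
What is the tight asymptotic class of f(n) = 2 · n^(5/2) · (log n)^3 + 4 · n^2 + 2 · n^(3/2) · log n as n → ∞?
f(n) ∈ Θ(n^(5/2) · (log n)^3)

Compare the terms by growth order. For large n, n^a · (log n)^b dominates n^a' · (log n)^b' iff a > a', or (a = a' and b > b'). Ranking the 3 terms shows the dominant one is 2 · n^(5/2) · (log n)^3. Hence f(n) ∈ Θ(n^(5/2) · (log n)^3).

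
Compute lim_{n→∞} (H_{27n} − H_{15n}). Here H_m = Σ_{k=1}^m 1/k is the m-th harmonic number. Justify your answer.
lim = ln(27/15) = ln(9/5)

Euler-Maclaurin gives H_m = ln m + γ + 1/(2m) + O(1/m^2). The γ and O(1/m) terms cancel in the difference:
  H_{27n} − H_{15n} = ln(27n) − ln(15n) + O(1/n) = ln(27/15) + O(1/n).
Hence the limit is ln(27/15) = ln(9/5).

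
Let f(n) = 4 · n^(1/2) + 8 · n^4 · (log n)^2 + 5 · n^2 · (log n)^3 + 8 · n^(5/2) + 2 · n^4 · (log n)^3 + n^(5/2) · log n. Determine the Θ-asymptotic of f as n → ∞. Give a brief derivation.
f(n) ∈ Θ(n^4 · (log n)^3)

Compare the terms by growth order. For large n, n^a · (log n)^b dominates n^a' · (log n)^b' iff a > a', or (a = a' and b > b'). Ranking the 6 terms shows the dominant one is 2 · n^4 · (log n)^3. Hence f(n) ∈ Θ(n^4 · (log n)^3).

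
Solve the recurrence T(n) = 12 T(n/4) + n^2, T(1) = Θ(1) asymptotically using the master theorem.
T(n) = Θ(n^2)

log_4 12 ≈ 1.792. f(n) = n^2 dominates n^(log_4 12) since 2 > 1.792, and the regularity condition a·f(n/b) = 12·(n/4)^2 = (12/16)·n^2 ≤ c·f(n) holds with c = 12/16 ≈ 0.75 < 1. So this is Case 3: T(n) = Θ(f(n)) = Θ(n^2).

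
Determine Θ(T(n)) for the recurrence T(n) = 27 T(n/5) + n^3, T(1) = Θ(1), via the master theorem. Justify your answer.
T(n) = Θ(n^3)

log_5 27 ≈ 2.048. f(n) = n^3 dominates n^(log_5 27) since 3 > 2.048, and the regularity condition a·f(n/b) = 27·(n/5)^3 = (27/125)·n^3 ≤ c·f(n) holds with c = 27/125 ≈ 0.216 < 1. So this is Case 3: T(n) = Θ(f(n)) = Θ(n^3).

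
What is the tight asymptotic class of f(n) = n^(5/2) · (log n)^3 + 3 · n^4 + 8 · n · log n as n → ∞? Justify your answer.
f(n) ∈ Θ(n^4)

Compare the terms by growth order. For large n, n^a · (log n)^b dominates n^a' · (log n)^b' iff a > a', or (a = a' and b > b'). Ranking the 3 terms shows the dominant one is 3 · n^4. Hence f(n) ∈ Θ(n^4).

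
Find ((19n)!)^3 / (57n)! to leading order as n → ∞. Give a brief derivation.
((19n)!)^3/(57n)! ~ ((2π·19n)^(2/2) / sqrt(3)) · 3^(−3·19n)  →  0

Write N = 19n. Stirling: N! ~ sqrt(2π N)(N/e)^N and (3N)! ~ sqrt(2π·3N)·(3N/e)^(3N).
  (N!)^3/(3N)! ~ (2π N)^(3/2) (N/e)^(3N) / [sqrt(2π·3N) (3N/e)^(3N)]
     = (2π N)^(3/2) / sqrt(2π·3N) · (N/(3N))^(3N)
     = (2π N)^((3−1)/2) / sqrt(3) · 3^(−3N).
Since 3^3 > 1, the factor 3^(−3N) decays exponentially, so the ratio → 0. Substituting N = 19n gives the stated form.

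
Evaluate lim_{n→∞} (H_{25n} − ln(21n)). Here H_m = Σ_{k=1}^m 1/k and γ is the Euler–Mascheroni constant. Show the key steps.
lim = ln(25/21) + γ

By Euler-Maclaurin, H_m = ln m + γ + O(1/m). So
  H_{25n} − ln(21n) = ln(25n) + γ − ln(21n) + O(1/n)
                       = ln(25/21) + γ + O(1/n).
Hence the limit is ln(25/21) + γ.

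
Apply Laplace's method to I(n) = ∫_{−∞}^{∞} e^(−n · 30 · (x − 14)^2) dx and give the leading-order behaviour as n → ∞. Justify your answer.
I(n) = sqrt(π/(30n))

Here φ(x) = 30 · (x − 14)^2 has its unique minimum at x* = 14 with φ(x*) = 0 and φ''(x*) = 60. Laplace's method gives
  I(n) ~ e^(−n φ(x*)) · sqrt(2π / (n · φ''(x*))) = sqrt(2π / (60n)) = sqrt(π/(30n)).
This is exact: substituting u = (x − 14)·sqrt(30n) gives I(n) = (1/sqrt(30n)) ∫_{−∞}^{∞} e^(−u^2) du = sqrt(π/(30n)).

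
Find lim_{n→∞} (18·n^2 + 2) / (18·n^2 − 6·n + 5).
lim = 18/18 = 1

For large n the leading n^2 terms dominate both numerator and denominator. Dividing top and bottom by n^2, every other term tends to 0, leaving 18/18 = 1.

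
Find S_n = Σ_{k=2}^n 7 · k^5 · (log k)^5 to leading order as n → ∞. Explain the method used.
S_n ~ 7 · n^6 · (log n)^5 / 6

By integral comparison, S_n = ∫_1^n 7 · x^5 · (log x)^5 dx + O(n^5 · (log n)^5). For the integral, the leading term of ∫_1^n x^5 (log x)^5 dx is n^6/6 · (log n)^5 (by repeated integration by parts; each step lowers the log-exponent and produces a relatively O(1/log n) correction). Hence S_n ~ 7 · n^6 · (log n)^5 / 6.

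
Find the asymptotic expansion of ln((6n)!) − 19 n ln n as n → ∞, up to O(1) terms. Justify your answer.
ln((6n)!) − 19 n ln n = −13 n ln n + 6(ln 6 − 1) n + (1/2) ln(2π·6n) + O(1/n)

Stirling: ln((6n)!) = 6n ln(6n) − 6n + (1/2) ln(2π·6n) + O(1/n).
Expand 6n ln(6n) = 6n (ln n + ln 6) = 6n ln n + 6n ln 6.
Subtract 19n ln n: leading term is (6 − 19) n ln n = −13 n ln n. The next term is 6n ln 6 − 6n = 6(ln 6 − 1) n. Then the (1/2) ln(2π·6n) correction.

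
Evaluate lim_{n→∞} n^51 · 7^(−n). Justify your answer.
lim = 0

Exponentials with base > 1 dominate every fixed polynomial: for any fixed c, n^c / 7^n → 0 as n → ∞ (e.g. by the ratio test, or by writing 7^n = e^(n ln 7) and noting e^(n ln 7) / n^c → ∞). Hence n^51 · 7^(−n) = n^51 / 7^n → 0.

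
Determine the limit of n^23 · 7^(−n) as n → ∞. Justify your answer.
lim = 0

Exponentials with base > 1 dominate every fixed polynomial: for any fixed c, n^c / 7^n → 0 as n → ∞ (e.g. by the ratio test, or by writing 7^n = e^(n ln 7) and noting e^(n ln 7) / n^c → ∞). Hence n^23 · 7^(−n) = n^23 / 7^n → 0.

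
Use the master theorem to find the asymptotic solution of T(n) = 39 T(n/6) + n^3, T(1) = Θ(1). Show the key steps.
T(n) = Θ(n^3)

log_6 39 ≈ 2.045. f(n) = n^3 dominates n^(log_6 39) since 3 > 2.045, and the regularity condition a·f(n/b) = 39·(n/6)^3 = (39/216)·n^3 ≤ c·f(n) holds with c = 39/216 ≈ 0.181 < 1. So this is Case 3: T(n) = Θ(f(n)) = Θ(n^3).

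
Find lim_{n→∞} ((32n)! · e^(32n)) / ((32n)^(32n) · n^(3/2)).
lim = 0

Stirling: (32n)! ~ sqrt(2π·32n) · (32n/e)^(32n). Hence
  (32n)! · e^(32n) / (32n)^(32n) ~ sqrt(2π·32n).
Dividing by n^(3/2): sqrt(2π·32n) / n^(3/2) = sqrt(2π·32) · n^((1−3)/2), so the expression behaves like sqrt(2π·32) · n^((1−3)/2) → 0.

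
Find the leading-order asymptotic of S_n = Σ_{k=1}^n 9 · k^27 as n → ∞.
S_n ~ 9 · n^28 / 28

By integral comparison (Euler-Maclaurin), Σ_{k=1}^n 9 · k^27 = 9 · ∫_0^n x^27 dx + O(n^27) = 9 · n^28/28 + O(n^27). (Equivalently, Faulhaber's formula gives the same leading term.)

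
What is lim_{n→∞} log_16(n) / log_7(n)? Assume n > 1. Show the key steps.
lim = ln(7) / ln(16) = log_16(7)

Change of base: log_16(n) = ln n / ln 16 and log_7(n) = ln n / ln 7. The ratio is (ln n / ln 16) · (ln 7 / ln n) = ln 7 / ln 16, a constant independent of n. So the limit is ln 7 / ln 16 = log_16(7).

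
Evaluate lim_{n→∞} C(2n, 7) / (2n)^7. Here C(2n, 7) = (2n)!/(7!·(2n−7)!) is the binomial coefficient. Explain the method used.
lim = 1/7! = 1/5040

With N = 2n → ∞: C(N, 7) / N^7 = [N(N−1)…(N−6)] / (7! · N^7) = (1/7!) · 1 · (1 − 1/(2n)) · … · (1 − 6/(2n)). Each factor → 1 as N → ∞, so the limit is 1/7! = 1/5040.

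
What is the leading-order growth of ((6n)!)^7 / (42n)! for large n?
((6n)!)^7/(42n)! ~ ((2π·6n)^(6/2) / sqrt(7)) · 7^(−7·6n)  →  0

Write N = 6n. Stirling: N! ~ sqrt(2π N)(N/e)^N and (7N)! ~ sqrt(2π·7N)·(7N/e)^(7N).
  (N!)^7/(7N)! ~ (2π N)^(7/2) (N/e)^(7N) / [sqrt(2π·7N) (7N/e)^(7N)]
     = (2π N)^(7/2) / sqrt(2π·7N) · (N/(7N))^(7N)
     = (2π N)^((7−1)/2) / sqrt(7) · 7^(−7N).
Since 7^7 > 1, the factor 7^(−7N) decays exponentially, so the ratio → 0. Substituting N = 6n gives the stated form.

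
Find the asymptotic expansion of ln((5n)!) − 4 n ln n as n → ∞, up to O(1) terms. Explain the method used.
ln((5n)!) − 4 n ln n = n ln n + 5(ln 5 − 1) n + (1/2) ln(2π·5n) + O(1/n)

Stirling: ln((5n)!) = 5n ln(5n) − 5n + (1/2) ln(2π·5n) + O(1/n).
Expand 5n ln(5n) = 5n (ln n + ln 5) = 5n ln n + 5n ln 5.
Subtract 4n ln n: leading term is (5 − 4) n ln n = n ln n. The next term is 5n ln 5 − 5n = 5(ln 5 − 1) n. Then the (1/2) ln(2π·5n) correction.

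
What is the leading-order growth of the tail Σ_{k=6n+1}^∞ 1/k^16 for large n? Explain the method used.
Σ_{k>6n} 1/k^16 ~ 1/(15 · (6n)^15)

Compare to the integral: ∫_{6n}^∞ x^(−16) dx = [−x^(−15)/15]_{6n}^∞ = 1/((16−1)·(6n)^15). Euler-Maclaurin then gives
  Σ_{k>6n} 1/k^16 = ∫_{6n}^∞ dx/x^16 − 1/(2·(6n)^16) + O(1/(6n)^17).
(Equivalently this is ζ(16) − Σ_{k≤6n} 1/k^16.)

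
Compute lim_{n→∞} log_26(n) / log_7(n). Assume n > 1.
lim = ln(7) / ln(26) = log_26(7)

Change of base: log_26(n) = ln n / ln 26 and log_7(n) = ln n / ln 7. The ratio is (ln n / ln 26) · (ln 7 / ln n) = ln 7 / ln 26, a constant independent of n. So the limit is ln 7 / ln 26 = log_26(7).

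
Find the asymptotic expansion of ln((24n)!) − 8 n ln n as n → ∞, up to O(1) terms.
ln((24n)!) − 8 n ln n = 16 n ln n + 24(ln 24 − 1) n + (1/2) ln(2π·24n) + O(1/n)

Stirling: ln((24n)!) = 24n ln(24n) − 24n + (1/2) ln(2π·24n) + O(1/n).
Expand 24n ln(24n) = 24n (ln n + ln 24) = 24n ln n + 24n ln 24.
Subtract 8n ln n: leading term is (24 − 8) n ln n = 16 n ln n. The next term is 24n ln 24 − 24n = 24(ln 24 − 1) n. Then the (1/2) ln(2π·24n) correction.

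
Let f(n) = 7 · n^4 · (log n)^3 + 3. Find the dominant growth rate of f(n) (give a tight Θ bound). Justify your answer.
f(n) ∈ Θ(n^4 · (log n)^3)

Compare the terms by growth order. For large n, n^a · (log n)^b dominates n^a' · (log n)^b' iff a > a', or (a = a' and b > b'). Ranking the 2 terms shows the dominant one is 7 · n^4 · (log n)^3. Hence f(n) ∈ Θ(n^4 · (log n)^3).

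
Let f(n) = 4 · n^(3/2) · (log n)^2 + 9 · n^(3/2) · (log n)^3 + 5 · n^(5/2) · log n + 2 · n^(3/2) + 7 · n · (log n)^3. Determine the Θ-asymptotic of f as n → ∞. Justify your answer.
f(n) ∈ Θ(n^(5/2) · log n)

Compare the terms by growth order. For large n, n^a · (log n)^b dominates n^a' · (log n)^b' iff a > a', or (a = a' and b > b'). Ranking the 5 terms shows the dominant one is 5 · n^(5/2) · log n. Hence f(n) ∈ Θ(n^(5/2) · log n).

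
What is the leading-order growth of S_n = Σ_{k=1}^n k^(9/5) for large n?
S_n ~ (5/14) · n^(14/5)

Integral comparison: Σ_{k=1}^n k^(9/5) = ∫_0^n x^(9/5) dx + O(n^(9/5)). The integral is n^(1 + 9/5) / (1 + 9/5) = n^((9+5)/5) / ((9+5)/5) = (5/14) · n^(14/5).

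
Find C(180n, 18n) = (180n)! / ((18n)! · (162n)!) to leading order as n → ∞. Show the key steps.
C(180n, 18n) ~ (10000000000/387420489)^(18n) · sqrt(5/(9π·18n))

Write N = 18n. Apply Stirling to each factorial:
  (10N)! ~ sqrt(2π·10N) · (10N/e)^(10N),
  N! ~ sqrt(2π N) · (N/e)^N,
  (9N)! ~ sqrt(2π·9N) · (9N/e)^(9N).
The exponential factors combine to (10N)^(10N) / (N^N · (9N)^(9N)) = 10^(10N)/9^(9N) = (10^10/9^9)^N = (10000000000/387420489)^N.
The square-root prefactors combine to sqrt(2π·10N) / (sqrt(2π N)·sqrt(2π·9N)) = sqrt(10 / (2π·9·N)) = sqrt(5/(9π·18n)).
Substituting N = 18n: C(180n, 18n) ~ (10000000000/387420489)^(18n) · sqrt(5/(9π·18n)).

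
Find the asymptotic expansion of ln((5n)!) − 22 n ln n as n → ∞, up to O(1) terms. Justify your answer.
ln((5n)!) − 22 n ln n = −17 n ln n + 5(ln 5 − 1) n + (1/2) ln(2π·5n) + O(1/n)

Stirling: ln((5n)!) = 5n ln(5n) − 5n + (1/2) ln(2π·5n) + O(1/n).
Expand 5n ln(5n) = 5n (ln n + ln 5) = 5n ln n + 5n ln 5.
Subtract 22n ln n: leading term is (5 − 22) n ln n = −17 n ln n. The next term is 5n ln 5 − 5n = 5(ln 5 − 1) n. Then the (1/2) ln(2π·5n) correction.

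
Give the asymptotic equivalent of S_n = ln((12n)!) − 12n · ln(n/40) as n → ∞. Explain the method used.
S_n ~ 12n · (ln 480 − 1) + O(ln n)

Stirling: ln((12n)!) = 12n ln(12n) − 12n + O(ln n).
  S_n = 12n ln(12n) − 12n − 12n ln(n/40) + O(ln n)
      = 12n ln(12n) − 12n ln n + 12n ln 40 − 12n + O(ln n)
      = 12n ln 12 + 12n ln 40 − 12n + O(ln n)
      = 12n (ln 480 − 1) + O(ln n).
Numerically ln(480) − 1 ≈ 5.1738.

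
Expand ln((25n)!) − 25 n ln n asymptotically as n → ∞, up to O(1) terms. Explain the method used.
ln((25n)!) − 25 n ln n = 25(ln 25 − 1) n + (1/2) ln(2π·25n) + O(1/n)

Stirling: ln((25n)!) = 25n ln(25n) − 25n + (1/2) ln(2π·25n) + O(1/n).
Since 25n ln(25n) = 25n ln n + 25n ln 25, subtracting 25n ln n cancels the n ln n term exactly. What remains is 25(ln 25 − 1) n + (1/2) ln(2π·25n) + O(1/n).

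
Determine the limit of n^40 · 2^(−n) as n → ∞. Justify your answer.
lim = 0

Exponentials with base > 1 dominate every fixed polynomial: for any fixed c, n^c / 2^n → 0 as n → ∞ (e.g. by the ratio test, or by writing 2^n = e^(n ln 2) and noting e^(n ln 2) / n^c → ∞). Hence n^40 · 2^(−n) = n^40 / 2^n → 0.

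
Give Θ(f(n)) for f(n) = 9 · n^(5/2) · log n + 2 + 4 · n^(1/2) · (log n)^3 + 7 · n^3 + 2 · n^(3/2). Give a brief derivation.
f(n) ∈ Θ(n^3)

Compare the terms by growth order. For large n, n^a · (log n)^b dominates n^a' · (log n)^b' iff a > a', or (a = a' and b > b'). Ranking the 5 terms shows the dominant one is 7 · n^3. Hence f(n) ∈ Θ(n^3).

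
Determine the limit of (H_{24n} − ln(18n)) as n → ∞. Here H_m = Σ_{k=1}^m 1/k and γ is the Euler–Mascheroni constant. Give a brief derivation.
lim = ln(4/3) + γ

By Euler-Maclaurin, H_m = ln m + γ + O(1/m). So
  H_{24n} − ln(18n) = ln(24n) + γ − ln(18n) + O(1/n)
                       = ln(24/18) + γ + O(1/n).
Hence the limit is ln(24/18) + γ (= ln(4/3)).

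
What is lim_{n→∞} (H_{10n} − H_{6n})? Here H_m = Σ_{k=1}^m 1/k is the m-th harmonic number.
lim = ln(10/6) = ln(5/3)

Euler-Maclaurin gives H_m = ln m + γ + 1/(2m) + O(1/m^2). The γ and O(1/m) terms cancel in the difference:
  H_{10n} − H_{6n} = ln(10n) − ln(6n) + O(1/n) = ln(10/6) + O(1/n).
Hence the limit is ln(10/6) = ln(5/3).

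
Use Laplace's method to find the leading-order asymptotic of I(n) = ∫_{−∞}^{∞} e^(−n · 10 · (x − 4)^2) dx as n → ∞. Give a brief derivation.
I(n) = sqrt(π/(10n))

Here φ(x) = 10 · (x − 4)^2 has its unique minimum at x* = 4 with φ(x*) = 0 and φ''(x*) = 20. Laplace's method gives
  I(n) ~ e^(−n φ(x*)) · sqrt(2π / (n · φ''(x*))) = sqrt(2π / (20n)) = sqrt(π/(10n)).
This is exact: substituting u = (x − 4)·sqrt(10n) gives I(n) = (1/sqrt(10n)) ∫_{−∞}^{∞} e^(−u^2) du = sqrt(π/(10n)).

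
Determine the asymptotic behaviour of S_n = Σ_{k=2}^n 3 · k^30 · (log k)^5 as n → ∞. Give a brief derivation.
S_n ~ 3 · n^31 · (log n)^5 / 31

By integral comparison, S_n = ∫_1^n 3 · x^30 · (log x)^5 dx + O(n^30 · (log n)^5). For the integral, the leading term of ∫_1^n x^30 (log x)^5 dx is n^31/31 · (log n)^5 (by repeated integration by parts; each step lowers the log-exponent and produces a relatively O(1/log n) correction). Hence S_n ~ 3 · n^31 · (log n)^5 / 31.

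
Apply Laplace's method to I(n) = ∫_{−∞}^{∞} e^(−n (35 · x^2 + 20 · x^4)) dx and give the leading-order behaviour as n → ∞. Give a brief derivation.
I(n) ~ sqrt(π/(35n))

φ(x) = 35 · x^2 + 20 · x^4 has its unique global minimum at x* = 0 (since φ'(x) = 70x + 80x^3 = 0 only at x = 0 for real x with both coefficients positive, and φ → ∞ as |x| → ∞). At x* = 0, φ(0) = 0 and φ''(0) = 70. Laplace's method then gives
  I(n) ~ sqrt(2π / (n · φ''(0))) · e^(−n φ(0)) = sqrt(2π / (70n)) = sqrt(π/(35n)).
The 20 · x^4 term contributes only at subleading order (an O(1/n) relative correction).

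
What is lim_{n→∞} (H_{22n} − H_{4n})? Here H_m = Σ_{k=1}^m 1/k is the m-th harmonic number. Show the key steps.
lim = ln(22/4) = ln(11/2)

Euler-Maclaurin gives H_m = ln m + γ + 1/(2m) + O(1/m^2). The γ and O(1/m) terms cancel in the difference:
  H_{22n} − H_{4n} = ln(22n) − ln(4n) + O(1/n) = ln(22/4) + O(1/n).
Hence the limit is ln(22/4) = ln(11/2).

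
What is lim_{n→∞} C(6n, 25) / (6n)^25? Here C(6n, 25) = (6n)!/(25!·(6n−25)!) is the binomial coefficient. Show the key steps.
lim = 1/25! = 1/15511210043330985984000000

With N = 6n → ∞: C(N, 25) / N^25 = [N(N−1)…(N−24)] / (25! · N^25) = (1/25!) · 1 · (1 − 1/(6n)) · … · (1 − 24/(6n)). Each factor → 1 as N → ∞, so the limit is 1/25! = 1/15511210043330985984000000.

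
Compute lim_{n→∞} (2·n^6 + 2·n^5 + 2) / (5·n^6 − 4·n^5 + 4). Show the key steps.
lim = 2/5

For large n the leading n^6 terms dominate both numerator and denominator. Dividing top and bottom by n^6, every other term tends to 0, leaving 2/5.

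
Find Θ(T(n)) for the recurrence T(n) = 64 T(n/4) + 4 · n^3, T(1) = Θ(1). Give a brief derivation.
T(n) = Θ(n^3 log n)

log_4 64 = 3, and f(n) = 4 · n^3 = Θ(n^(log_4 64)). This is Case 2 of the master theorem: T(n) = Θ(f(n) · log n) = Θ(n^3 log n).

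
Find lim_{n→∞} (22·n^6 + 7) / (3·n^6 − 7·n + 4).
lim = 22/3

For large n the leading n^6 terms dominate both numerator and denominator. Dividing top and bottom by n^6, every other term tends to 0, leaving 22/3.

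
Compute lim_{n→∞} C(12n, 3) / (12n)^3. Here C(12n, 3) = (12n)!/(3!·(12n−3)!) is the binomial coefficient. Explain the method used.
lim = 1/3! = 1/6

With N = 12n → ∞: C(N, 3) / N^3 = [N(N−1)…(N−2)] / (3! · N^3) = (1/3!) · 1 · (1 − 1/(12n)) · (1 − 2/(12n)). Each factor → 1 as N → ∞, so the limit is 1/3! = 1/6.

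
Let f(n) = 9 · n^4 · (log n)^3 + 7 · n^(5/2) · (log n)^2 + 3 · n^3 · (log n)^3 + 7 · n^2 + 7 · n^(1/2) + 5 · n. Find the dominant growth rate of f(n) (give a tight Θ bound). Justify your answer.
f(n) ∈ Θ(n^4 · (log n)^3)

Compare the terms by growth order. For large n, n^a · (log n)^b dominates n^a' · (log n)^b' iff a > a', or (a = a' and b > b'). Ranking the 6 terms shows the dominant one is 9 · n^4 · (log n)^3. Hence f(n) ∈ Θ(n^4 · (log n)^3).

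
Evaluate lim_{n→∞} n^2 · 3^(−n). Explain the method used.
lim = 0

Exponentials with base > 1 dominate every fixed polynomial: for any fixed c, n^c / 3^n → 0 as n → ∞ (e.g. by the ratio test, or by writing 3^n = e^(n ln 3) and noting e^(n ln 3) / n^c → ∞). Hence n^2 · 3^(−n) = n^2 / 3^n → 0.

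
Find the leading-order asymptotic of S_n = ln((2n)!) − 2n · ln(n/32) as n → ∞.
S_n ~ 2n · (ln 64 − 1) + O(ln n)

Stirling: ln((2n)!) = 2n ln(2n) − 2n + O(ln n).
  S_n = 2n ln(2n) − 2n − 2n ln(n/32) + O(ln n)
      = 2n ln(2n) − 2n ln n + 2n ln 32 − 2n + O(ln n)
      = 2n ln 2 + 2n ln 32 − 2n + O(ln n)
      = 2n (ln 64 − 1) + O(ln n).
Numerically ln(64) − 1 ≈ 3.1589.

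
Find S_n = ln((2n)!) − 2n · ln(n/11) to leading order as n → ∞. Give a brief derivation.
S_n ~ 2n · (ln 22 − 1) + O(ln n)

Stirling: ln((2n)!) = 2n ln(2n) − 2n + O(ln n).
  S_n = 2n ln(2n) − 2n − 2n ln(n/11) + O(ln n)
      = 2n ln(2n) − 2n ln n + 2n ln 11 − 2n + O(ln n)
      = 2n ln 2 + 2n ln 11 − 2n + O(ln n)
      = 2n (ln 22 − 1) + O(ln n).
Numerically ln(22) − 1 ≈ 2.0910.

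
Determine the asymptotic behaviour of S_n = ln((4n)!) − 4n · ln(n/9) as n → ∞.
S_n ~ 4n · (ln 36 − 1) + O(ln n)

Stirling: ln((4n)!) = 4n ln(4n) − 4n + O(ln n).
  S_n = 4n ln(4n) − 4n − 4n ln(n/9) + O(ln n)
      = 4n ln(4n) − 4n ln n + 4n ln 9 − 4n + O(ln n)
      = 4n ln 4 + 4n ln 9 − 4n + O(ln n)
      = 4n (ln 36 − 1) + O(ln n).
Numerically ln(36) − 1 ≈ 2.5835.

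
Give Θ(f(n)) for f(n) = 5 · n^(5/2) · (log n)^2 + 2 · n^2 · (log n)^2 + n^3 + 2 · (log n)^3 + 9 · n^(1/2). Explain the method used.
f(n) ∈ Θ(n^3)

Compare the terms by growth order. For large n, n^a · (log n)^b dominates n^a' · (log n)^b' iff a > a', or (a = a' and b > b'). Ranking the 5 terms shows the dominant one is n^3. Hence f(n) ∈ Θ(n^3).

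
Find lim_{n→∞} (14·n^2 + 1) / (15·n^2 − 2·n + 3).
lim = 14/15

For large n the leading n^2 terms dominate both numerator and denominator. Dividing top and bottom by n^2, every other term tends to 0, leaving 14/15.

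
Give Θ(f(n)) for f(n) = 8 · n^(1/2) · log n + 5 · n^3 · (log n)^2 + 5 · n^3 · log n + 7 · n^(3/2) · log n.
f(n) ∈ Θ(n^3 · (log n)^2)

Compare the terms by growth order. For large n, n^a · (log n)^b dominates n^a' · (log n)^b' iff a > a', or (a = a' and b > b'). Ranking the 4 terms shows the dominant one is 5 · n^3 · (log n)^2. Hence f(n) ∈ Θ(n^3 · (log n)^2).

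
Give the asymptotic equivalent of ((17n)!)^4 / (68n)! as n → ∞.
((17n)!)^4/(68n)! ~ ((2π·17n)^(3/2) / 2) · 4^(−4·17n)  →  0

Write N = 17n. Stirling: N! ~ sqrt(2π N)(N/e)^N and (4N)! ~ sqrt(2π·4N)·(4N/e)^(4N).
  (N!)^4/(4N)! ~ (2π N)^(4/2) (N/e)^(4N) / [sqrt(2π·4N) (4N/e)^(4N)]
     = (2π N)^(4/2) / sqrt(2π·4N) · (N/(4N))^(4N)
     = (2π N)^((4−1)/2) / 2 · 4^(−4N).
Since 4^4 > 1, the factor 4^(−4N) decays exponentially, so the ratio → 0. Substituting N = 17n gives the stated form.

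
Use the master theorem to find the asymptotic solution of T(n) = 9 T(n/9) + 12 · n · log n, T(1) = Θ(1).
T(n) = Θ(n · (log n)^2)

Here log_9 9 = 1 and f(n) = 12 · n · log n = Θ(n^(log_9 9) · (log n)^1). This is the extended Case 2 of the master theorem (f matches the critical exponent up to log factors), giving T(n) = Θ(n^(log_9 9) · (log n)^(1+1)) = Θ(n · (log n)^2).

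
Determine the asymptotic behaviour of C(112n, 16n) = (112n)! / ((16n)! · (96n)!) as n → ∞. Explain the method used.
C(112n, 16n) ~ (823543/46656)^(16n) · sqrt(7/(12π·16n))

Write N = 16n. Apply Stirling to each factorial:
  (7N)! ~ sqrt(2π·7N) · (7N/e)^(7N),
  N! ~ sqrt(2π N) · (N/e)^N,
  (6N)! ~ sqrt(2π·6N) · (6N/e)^(6N).
The exponential factors combine to (7N)^(7N) / (N^N · (6N)^(6N)) = 7^(7N)/6^(6N) = (7^7/6^6)^N = (823543/46656)^N.
The square-root prefactors combine to sqrt(2π·7N) / (sqrt(2π N)·sqrt(2π·6N)) = sqrt(7 / (2π·6·N)) = sqrt(7/(12π·16n)).
Substituting N = 16n: C(112n, 16n) ~ (823543/46656)^(16n) · sqrt(7/(12π·16n)).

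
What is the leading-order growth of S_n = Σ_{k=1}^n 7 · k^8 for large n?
S_n ~ 7 · n^9 / 9

By integral comparison (Euler-Maclaurin), Σ_{k=1}^n 7 · k^8 = 7 · ∫_0^n x^8 dx + O(n^8) = 7 · n^9/9 + O(n^8). (Equivalently, Faulhaber's formula gives the same leading term.)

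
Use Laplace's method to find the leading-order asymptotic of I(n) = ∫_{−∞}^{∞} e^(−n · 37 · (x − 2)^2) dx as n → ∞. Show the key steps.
I(n) = sqrt(π/(37n))

Here φ(x) = 37 · (x − 2)^2 has its unique minimum at x* = 2 with φ(x*) = 0 and φ''(x*) = 74. Laplace's method gives
  I(n) ~ e^(−n φ(x*)) · sqrt(2π / (n · φ''(x*))) = sqrt(2π / (74n)) = sqrt(π/(37n)).
This is exact: substituting u = (x − 2)·sqrt(37n) gives I(n) = (1/sqrt(37n)) ∫_{−∞}^{∞} e^(−u^2) du = sqrt(π/(37n)).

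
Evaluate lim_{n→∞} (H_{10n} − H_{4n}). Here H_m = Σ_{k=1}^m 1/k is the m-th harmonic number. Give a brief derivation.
lim = ln(10/4) = ln(5/2)

Euler-Maclaurin gives H_m = ln m + γ + 1/(2m) + O(1/m^2). The γ and O(1/m) terms cancel in the difference:
  H_{10n} − H_{4n} = ln(10n) − ln(4n) + O(1/n) = ln(10/4) + O(1/n).
Hence the limit is ln(10/4) = ln(5/2).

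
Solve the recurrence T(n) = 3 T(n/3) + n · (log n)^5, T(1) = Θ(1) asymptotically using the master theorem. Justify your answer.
T(n) = Θ(n · (log n)^6)

Here log_3 3 = 1 and f(n) = n · (log n)^5 = Θ(n^(log_3 3) · (log n)^5). This is the extended Case 2 of the master theorem (f matches the critical exponent up to log factors), giving T(n) = Θ(n^(log_3 3) · (log n)^(5+1)) = Θ(n · (log n)^6).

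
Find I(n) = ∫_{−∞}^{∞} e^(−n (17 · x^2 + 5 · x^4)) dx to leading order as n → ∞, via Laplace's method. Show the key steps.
I(n) ~ sqrt(π/(17n))

φ(x) = 17 · x^2 + 5 · x^4 has its unique global minimum at x* = 0 (since φ'(x) = 34x + 20x^3 = 0 only at x = 0 for real x with both coefficients positive, and φ → ∞ as |x| → ∞). At x* = 0, φ(0) = 0 and φ''(0) = 34. Laplace's method then gives
  I(n) ~ sqrt(2π / (n · φ''(0))) · e^(−n φ(0)) = sqrt(2π / (34n)) = sqrt(π/(17n)).
The 5 · x^4 term contributes only at subleading order (an O(1/n) relative correction).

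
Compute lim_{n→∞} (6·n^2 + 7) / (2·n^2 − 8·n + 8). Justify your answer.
lim = 6/2 = 3

For large n the leading n^2 terms dominate both numerator and denominator. Dividing top and bottom by n^2, every other term tends to 0, leaving 6/2 = 3.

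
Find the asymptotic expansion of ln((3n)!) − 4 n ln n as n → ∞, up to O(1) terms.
ln((3n)!) − 4 n ln n = −n ln n + 3(ln 3 − 1) n + (1/2) ln(2π·3n) + O(1/n)

Stirling: ln((3n)!) = 3n ln(3n) − 3n + (1/2) ln(2π·3n) + O(1/n).
Expand 3n ln(3n) = 3n (ln n + ln 3) = 3n ln n + 3n ln 3.
Subtract 4n ln n: leading term is (3 − 4) n ln n = −n ln n. The next term is 3n ln 3 − 3n = 3(ln 3 − 1) n. Then the (1/2) ln(2π·3n) correction.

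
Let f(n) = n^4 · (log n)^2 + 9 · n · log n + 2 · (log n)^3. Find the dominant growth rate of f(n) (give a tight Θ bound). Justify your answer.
f(n) ∈ Θ(n^4 · (log n)^2)

Compare the terms by growth order. For large n, n^a · (log n)^b dominates n^a' · (log n)^b' iff a > a', or (a = a' and b > b'). Ranking the 3 terms shows the dominant one is n^4 · (log n)^2. Hence f(n) ∈ Θ(n^4 · (log n)^2).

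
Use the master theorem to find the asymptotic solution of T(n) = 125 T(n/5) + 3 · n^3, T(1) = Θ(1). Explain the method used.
T(n) = Θ(n^3 log n)

log_5 125 = 3, and f(n) = 3 · n^3 = Θ(n^(log_5 125)). This is Case 2 of the master theorem: T(n) = Θ(f(n) · log n) = Θ(n^3 log n).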